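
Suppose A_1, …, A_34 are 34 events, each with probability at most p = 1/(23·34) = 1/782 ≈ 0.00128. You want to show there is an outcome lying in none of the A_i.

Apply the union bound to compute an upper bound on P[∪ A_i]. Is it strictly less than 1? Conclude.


Union bound: P[∪_{i=1}^{34} A_i] ≤ Σ_i P[A_i] ≤ 34·p = 34·(1/782) = 1/23.
Numerically: 1/23 ≈ 0.04348.
Is 1/23 < 1? YES.
Since P[∪ A_i] ≤ 1/23 < 1, the complement has P[∩ A_i^c] ≥ 1 − 1/23 = 22/23 > 0, so some outcome avoids every A_i.

34·p = 1/23 ≈ 0.04348; existence CERTIFIED by the union bound.


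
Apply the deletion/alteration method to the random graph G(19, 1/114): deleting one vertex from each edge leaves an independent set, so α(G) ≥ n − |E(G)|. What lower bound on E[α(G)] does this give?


E[|E(G)|] = C(19, 2)·p = 171 · (1/114) = 3/2.
E[α(G)] ≥ n − E[|E(G)|] = 19 − 3/2 = 35/2.
Numerically: ≈ 17.50000.
(This is only a lower bound; the true E[α(G)] may be larger.)

E[α(G)] ≥ 35/2 ≈ 17.50000.


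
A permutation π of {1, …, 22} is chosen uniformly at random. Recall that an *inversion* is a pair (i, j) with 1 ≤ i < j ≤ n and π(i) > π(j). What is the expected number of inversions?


Write X = Σ X_I over the C(22, 2) = 231 pairs i < j, with X_I the indicator of one inversion.
There are 231 indicators.
For each fixed pair i < j, the values π(i) and π(j) are two distinct elements of {1, …, 22} in uniformly random order; by symmetry P[π(i) > π(j)] = 1/2.
By linearity: E[X] = 231 · (1/2) = C(22, 2) · (1/2) = 231/2 = 231/2 ≈ 115.500000.

E[X] = 231/2 = 115.500000.


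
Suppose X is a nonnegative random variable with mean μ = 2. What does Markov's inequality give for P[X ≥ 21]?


μ = E[X] = 2, a = 21.
Markov: P[X ≥ 21] ≤ μ/a = (2)/21 = 2/21.
Numerically: ≈ 0.095238.
(Since a = 21 > μ = 2.000000, the bound 2/21 is < 1 and informative.)

P[X ≥ 21] ≤ 2/21 ≈ 0.095238.


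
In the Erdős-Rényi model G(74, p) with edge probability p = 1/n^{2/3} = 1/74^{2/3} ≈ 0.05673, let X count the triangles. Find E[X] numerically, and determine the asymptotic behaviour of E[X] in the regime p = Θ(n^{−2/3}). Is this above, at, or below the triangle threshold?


Number of potential triangles: C(74, 3) = 64824.
Each occurs with probability p³ ≈ (0.05673)³ ≈ 1.826150e-04.
By linearity: E[X] = C(74, 3)·p³ ≈ 64824 · 1.826150e-04 ≈ 11.8378.
Since α = 2/3 < 1, p = c/n^{2/3} ≫ 1/n is above the triangle threshold p ~ 1/n. Asymptotically E[X] ~ (c³/6)·n^{3(1−α)} = (1³/6)·n^{1} → ∞; triangles are abundant w.h.p.

E[X] ≈ 11.8378; in regime p = Θ(1/n^{2/3}) E[X] diverges (above the triangle threshold p ~ 1/n).


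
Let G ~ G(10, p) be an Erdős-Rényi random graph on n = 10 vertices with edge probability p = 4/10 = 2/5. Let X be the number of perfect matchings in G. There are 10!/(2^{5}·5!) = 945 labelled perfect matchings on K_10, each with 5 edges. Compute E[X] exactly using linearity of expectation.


K_10 has 10!/(2^{5}·5!) = 945 labelled perfect matchings.
For each such perfect matching H, let X_H = 1 if all 5 edges of H are present in G. Then P[X_H = 1] = p^{5} = (2/5)^{5} = 32/3125.
By linearity of expectation: E[X] = Σ_H E[X_H] = 945 · p^{5} = 945 · 32/3125 = 6048/625.
Numerically: E[X] ≈ 9.6768.

E[X] = 945 · (2/5)^{5} = 6048/625 ≈ 9.6768.


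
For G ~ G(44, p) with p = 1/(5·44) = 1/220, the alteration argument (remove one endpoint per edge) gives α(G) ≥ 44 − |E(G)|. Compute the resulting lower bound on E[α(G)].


E[|E(G)|] = C(44, 2)·p = 946 · (1/220) = 43/10.
E[α(G)] ≥ n − E[|E(G)|] = 44 − 43/10 = 397/10.
Numerically: ≈ 39.700.
(This is only a lower bound; the true E[α(G)] may be larger.)

E[α(G)] ≥ 397/10 ≈ 39.700.


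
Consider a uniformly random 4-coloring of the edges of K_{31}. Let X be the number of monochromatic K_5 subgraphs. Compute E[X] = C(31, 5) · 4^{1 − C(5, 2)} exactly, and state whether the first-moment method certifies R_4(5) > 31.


E[X] = C(31, 5) · 4^{1 − 10} = 169911 · 4^{−9} = 169911/262144.
As a reduced fraction: E[X] = 169911/262144 ≈ 0.6481590.
Is E[X] < 1? YES.
Since E[X] < 1, there exists a 4-coloring of K_{31} with no monochromatic K_5; hence R_4(5) > 31.

E[X] = 169911/262144 ≈ 0.6481590; E[X] < 1, so R_4(5) > 31.


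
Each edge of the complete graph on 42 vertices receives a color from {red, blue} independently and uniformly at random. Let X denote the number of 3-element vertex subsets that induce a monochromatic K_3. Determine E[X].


Let X = Σ_S X_S over the C(42, 3) = 11480 subsets S of size 3, where X_S = 1 if the K_3 on S is monochromatic.
For a fixed S, the K_3 on S has C(3, 2) = 3 edges. P[all 3 edges red] = (1/2)^3, and likewise for blue, so P[monochromatic] = 2·(1/2)^3 = 2^{1 − 3} = 1/4.
By linearity of expectation: E[X] = C(42, 3) · 2^{1 − 3} = 11480 · 1/4 = 2870.
Numerically: E[X] ≈ 2870.000000.

E[X] = C(42,3)·2^(1−C(3,2)) = 2870 ≈ 2870.000000.


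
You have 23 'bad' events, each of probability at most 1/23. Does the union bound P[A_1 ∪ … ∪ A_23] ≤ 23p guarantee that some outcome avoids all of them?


Union bound: P[∪_{i=1}^{23} A_i] ≤ Σ_i P[A_i] ≤ 23·p = 23·(1/23) = 1.
Numerically: 1 ≈ 1.0000.
Is 1 < 1? NO.
Since the bound 1 is ≥ 1, the union bound is uninformative here; it does NOT by itself certify existence.

23·p = 1 ≈ 1.0000; existence NOT certified by the union bound.


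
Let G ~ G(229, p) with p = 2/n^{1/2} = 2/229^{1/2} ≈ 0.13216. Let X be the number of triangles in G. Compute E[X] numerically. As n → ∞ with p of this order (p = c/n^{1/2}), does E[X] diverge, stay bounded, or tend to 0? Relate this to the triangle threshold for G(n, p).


Number of potential triangles: C(229, 3) = 1975354.
Each occurs with probability p³ ≈ (0.13216)³ ≈ 2.3085366e-03.
By linearity: E[X] = C(229, 3)·p³ ≈ 1975354 · 2.3085366e-03 ≈ 4560.17700.
Since α = 1/2 < 1, p = c/n^{1/2} ≫ 1/n is above the triangle threshold p ~ 1/n. Asymptotically E[X] ~ (c³/6)·n^{3(1−α)} = (2³/6)·n^{1.5} → ∞; triangles are abundant w.h.p.

E[X] ≈ 4560.17700; in regime p = Θ(1/n^{1/2}) E[X] diverges (above the triangle threshold p ~ 1/n).


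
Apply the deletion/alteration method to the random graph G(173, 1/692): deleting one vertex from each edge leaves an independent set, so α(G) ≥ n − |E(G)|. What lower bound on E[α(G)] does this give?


E[|E(G)|] = C(173, 2)·p = 14878 · (1/692) = 43/2.
E[α(G)] ≥ n − E[|E(G)|] = 173 − 43/2 = 303/2.
Numerically: ≈ 151.50000.
(This is only a lower bound; the true E[α(G)] may be larger.)

E[α(G)] ≥ 303/2 ≈ 151.50000.


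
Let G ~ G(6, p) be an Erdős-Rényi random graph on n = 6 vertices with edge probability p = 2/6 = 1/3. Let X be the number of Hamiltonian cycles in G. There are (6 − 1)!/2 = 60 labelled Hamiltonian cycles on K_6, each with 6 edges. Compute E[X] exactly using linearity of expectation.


K_6 has (6 − 1)!/2 = 60 labelled Hamiltonian cycles.
For each such Hamiltonian cycle H, let X_H = 1 if all 6 edges of H are present in G. Then P[X_H = 1] = p^{6} = (1/3)^{6} = 1/729.
By linearity: E[X] = Σ_H E[X_H] = 60 · p^{6} = 60 · 1/729 = 20/243.
Numerically: E[X] ≈ 0.0823.

E[X] = 60 · (1/3)^{6} = 20/243 ≈ 0.0823.


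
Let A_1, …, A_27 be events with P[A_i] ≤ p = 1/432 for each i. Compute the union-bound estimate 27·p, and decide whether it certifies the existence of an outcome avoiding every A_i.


Union bound: P[∪_{i=1}^{27} A_i] ≤ Σ_i P[A_i] ≤ 27·p = 27·(1/432) = 1/16.
Numerically: 1/16 ≈ 0.062.
Is 1/16 < 1? YES.
Since P[∪ A_i] ≤ 1/16 < 1, the complement has P[∩ A_i^c] ≥ 1 − 1/16 = 15/16 > 0, so some outcome avoids every A_i.

27·p = 1/16 ≈ 0.062; existence CERTIFIED by the union bound.


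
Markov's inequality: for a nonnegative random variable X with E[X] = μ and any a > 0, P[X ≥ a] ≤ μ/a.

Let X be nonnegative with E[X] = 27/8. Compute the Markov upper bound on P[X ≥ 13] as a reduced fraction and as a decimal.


μ = E[X] = 27/8, a = 13.
Markov: P[X ≥ 13] ≤ μ/a = (27/8)/13 = 27/104.
Numerically: ≈ 0.2596.
(Since a = 13 > μ = 3.3750, the bound 27/104 is < 1 and informative.)

P[X ≥ 13] ≤ 27/104 ≈ 0.2596.


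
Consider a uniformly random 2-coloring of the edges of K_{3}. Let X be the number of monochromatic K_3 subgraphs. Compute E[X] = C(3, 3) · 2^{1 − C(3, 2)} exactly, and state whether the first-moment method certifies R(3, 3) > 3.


E[X] = C(3, 3) · 2^{1 − 3} = 1 · 2^{−2} = 1/4.
As a reduced fraction: E[X] = 1/4 ≈ 0.25000.
Is E[X] < 1? YES.
Since E[X] < 1, there exists a 2-coloring of K_{3} with no monochromatic K_3; hence R(3, 3) > 3.

E[X] = 1/4 ≈ 0.25000; E[X] < 1, so R(3, 3) > 3.


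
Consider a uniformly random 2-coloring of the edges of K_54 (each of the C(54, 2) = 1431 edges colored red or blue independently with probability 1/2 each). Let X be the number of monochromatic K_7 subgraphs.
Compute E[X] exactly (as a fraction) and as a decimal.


Let X = Σ_S X_S over the C(54, 7) = 177100560 subsets S of size 7, where X_S = 1 if the K_7 on S is monochromatic.
For a fixed S, the K_7 on S has C(7, 2) = 21 edges. P[all 21 edges red] = (1/2)^21, and likewise for blue, so P[monochromatic] = 2·(1/2)^21 = 2^{1 − 21} = 1/1048576.
Summing: E[X] = C(54, 7) · 2^{1 − 21} = 177100560 · 1/1048576 = 11068785/65536.
Numerically: E[X] ≈ 168.896255.

E[X] = C(54,7)·2^(1−C(7,2)) = 11068785/65536 ≈ 168.896255.


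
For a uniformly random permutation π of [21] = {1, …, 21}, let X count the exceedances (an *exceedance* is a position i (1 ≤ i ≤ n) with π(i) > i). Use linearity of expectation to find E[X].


Write X = Σ_{i=1}^{21} X_i, where X_i = 1_{π(i) > i}.
For each fixed i, π(i) is uniform over {1, …, 21} (marginal of a uniform permutation), so P[π(i) > i] = (n − i)/n. Summing: Σ_{i=1}^{21} (n − i)/n = (0 + 1 + … + 20)/21 = 21(21 − 1)/(2·21) = (21 − 1)/2.
Hence E[X] = Σ_{i=1}^{21} (21 − i)/21 = 10 ≈ 10.00000.

E[X] = 10 = 10.00000.


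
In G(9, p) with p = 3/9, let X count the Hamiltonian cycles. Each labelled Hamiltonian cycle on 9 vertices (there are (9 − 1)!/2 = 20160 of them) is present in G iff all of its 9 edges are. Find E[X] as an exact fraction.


K_9 has (9 − 1)!/2 = 20160 labelled Hamiltonian cycles.
For each such Hamiltonian cycle H, let X_H = 1 if all 9 edges of H are present in G. Then P[X_H = 1] = p^{9} = (1/3)^{9} = 1/19683.
By linearity: E[X] = Σ_H E[X_H] = 20160 · p^{9} = 20160 · 1/19683 = 2240/2187.
Numerically: E[X] ≈ 1.024.

E[X] = 20160 · (1/3)^{9} = 2240/2187 ≈ 1.024.


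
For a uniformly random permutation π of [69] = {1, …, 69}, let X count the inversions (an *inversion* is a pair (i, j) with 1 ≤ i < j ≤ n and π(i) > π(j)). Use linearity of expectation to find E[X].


Write X = Σ X_I over the C(69, 2) = 2346 pairs i < j, with X_I the indicator of one inversion.
There are 2346 indicators.
For each fixed pair i < j, the values π(i) and π(j) are two distinct elements of {1, …, 69} in uniformly random order; by symmetry P[π(i) > π(j)] = 1/2.
By linearity: E[X] = 2346 · (1/2) = C(69, 2) · (1/2) = 2346/2 = 1173 ≈ 1173.000000.

E[X] = 1173 = 1173.000000.


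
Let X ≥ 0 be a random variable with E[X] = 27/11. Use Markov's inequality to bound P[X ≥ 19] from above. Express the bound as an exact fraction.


μ = E[X] = 27/11, a = 19.
Markov: P[X ≥ 19] ≤ μ/a = (27/11)/19 = 27/209.
Numerically: ≈ 0.12919.
(Since a = 19 > μ = 2.45455, the bound 27/209 is < 1 and informative.)

P[X ≥ 19] ≤ 27/209 ≈ 0.12919.


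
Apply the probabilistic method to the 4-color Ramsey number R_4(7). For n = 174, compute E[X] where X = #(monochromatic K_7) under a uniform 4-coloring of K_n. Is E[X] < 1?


E[X] = C(174, 7) · 4^{1 − 21} = 847879782984 · 4^{−20} = 847879782984/1099511627776.
As a reduced fraction: E[X] = 105984972873/137438953472 ≈ 0.7711422.
Is E[X] < 1? YES.
Since E[X] < 1, there exists a 4-coloring of K_{174} with no monochromatic K_7; hence R_4(7) > 174.

E[X] = 105984972873/137438953472 ≈ 0.7711422; E[X] < 1, so R_4(7) > 174.


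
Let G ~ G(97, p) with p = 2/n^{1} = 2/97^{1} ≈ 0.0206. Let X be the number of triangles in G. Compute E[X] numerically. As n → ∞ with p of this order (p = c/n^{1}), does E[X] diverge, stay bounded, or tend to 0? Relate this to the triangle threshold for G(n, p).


Number of potential triangles: C(97, 3) = 147440.
Each occurs with probability p³ ≈ (0.0206)³ ≈ 8.76546e-06.
By linearity: E[X] = C(97, 3)·p³ ≈ 147440 · 8.76546e-06 ≈ 1.292.
Here α = 1, so p = 2/n is exactly at the triangle threshold p ~ 1/n. Asymptotically E[X] → c³/6 = 2³/6 = 4/3 ≈ 1.333, a bounded constant. In this regime the triangle count is asymptotically Poisson(c³/6).

E[X] ≈ 1.292; in regime p = Θ(1/n^{1}) E[X] stays bounded (at the triangle threshold p ~ 1/n).


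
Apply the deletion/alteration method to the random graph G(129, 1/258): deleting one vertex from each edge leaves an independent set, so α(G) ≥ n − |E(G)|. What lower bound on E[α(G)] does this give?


E[|E(G)|] = C(129, 2)·p = 8256 · (1/258) = 32.
E[α(G)] ≥ n − E[|E(G)|] = 129 − 32 = 97.
Numerically: ≈ 97.000.
(This is only a lower bound; the true E[α(G)] may be larger.)

E[α(G)] ≥ 97 ≈ 97.000.


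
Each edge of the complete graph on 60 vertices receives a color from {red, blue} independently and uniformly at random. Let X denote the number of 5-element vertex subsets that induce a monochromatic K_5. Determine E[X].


Let X = Σ_S X_S over the C(60, 5) = 5461512 subsets S of size 5, where X_S = 1 if the K_5 on S is monochromatic.
For a fixed S, the K_5 on S has C(5, 2) = 10 edges. P[all 10 edges red] = (1/2)^10, and likewise for blue, so P[monochromatic] = 2·(1/2)^10 = 2^{1 − 10} = 1/512.
By linearity: E[X] = C(60, 5) · 2^{1 − 10} = 5461512 · 1/512 = 682689/64.
Numerically: E[X] ≈ 10667.01562.

E[X] = C(60,5)·2^(1−C(5,2)) = 682689/64 ≈ 10667.01562.


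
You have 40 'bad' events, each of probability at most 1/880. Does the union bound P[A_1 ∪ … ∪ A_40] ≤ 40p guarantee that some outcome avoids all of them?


Union bound: P[∪_{i=1}^{40} A_i] ≤ Σ_i P[A_i] ≤ 40·p = 40·(1/880) = 1/22.
Numerically: 1/22 ≈ 0.045455.
Is 1/22 < 1? YES.
Since P[∪ A_i] ≤ 1/22 < 1, the complement has P[∩ A_i^c] ≥ 1 − 1/22 = 21/22 > 0, so some outcome avoids every A_i.

40·p = 1/22 ≈ 0.045455; existence CERTIFIED by the union bound.


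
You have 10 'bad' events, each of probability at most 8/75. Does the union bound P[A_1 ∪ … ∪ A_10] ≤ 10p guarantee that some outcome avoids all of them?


Union bound: P[∪_{i=1}^{10} A_i] ≤ Σ_i P[A_i] ≤ 10·p = 10·(8/75) = 16/15.
Numerically: 16/15 ≈ 1.06667.
Is 16/15 < 1? NO.
Since the bound 16/15 is ≥ 1, the union bound is uninformative here; it does NOT by itself certify existence.

10·p = 16/15 ≈ 1.06667; existence NOT certified by the union bound.


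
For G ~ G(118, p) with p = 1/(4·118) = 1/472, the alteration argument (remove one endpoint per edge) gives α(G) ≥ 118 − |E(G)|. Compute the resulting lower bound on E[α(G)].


E[|E(G)|] = C(118, 2)·p = 6903 · (1/472) = 117/8.
E[α(G)] ≥ n − E[|E(G)|] = 118 − 117/8 = 827/8.
Numerically: ≈ 103.3750.
(This is only a lower bound; the true E[α(G)] may be larger.)

E[α(G)] ≥ 827/8 ≈ 103.3750.


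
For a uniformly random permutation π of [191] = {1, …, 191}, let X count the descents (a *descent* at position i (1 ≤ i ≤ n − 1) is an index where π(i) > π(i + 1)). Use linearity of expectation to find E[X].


Write X = Σ X_I over i = 1, …, 190, with X_I the indicator of one descent.
There are 190 indicators.
For each fixed i, the pair (π(i), π(i+1)) is a uniformly random ordered pair of distinct values from {1, …, 191}; by symmetry P[π(i) > π(i+1)] = 1/2.
By linearity: E[X] = 190 · (1/2) = (191 − 1) · (1/2) = 95 ≈ 95.0000.

E[X] = 95 = 95.0000.


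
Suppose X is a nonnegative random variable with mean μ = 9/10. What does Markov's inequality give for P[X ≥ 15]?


μ = E[X] = 9/10, a = 15.
Markov: P[X ≥ 15] ≤ μ/a = (9/10)/15 = 3/50.
Numerically: ≈ 0.060000.
(Since a = 15 > μ = 0.900000, the bound 3/50 is < 1 and informative.)

P[X ≥ 15] ≤ 3/50 ≈ 0.060000.


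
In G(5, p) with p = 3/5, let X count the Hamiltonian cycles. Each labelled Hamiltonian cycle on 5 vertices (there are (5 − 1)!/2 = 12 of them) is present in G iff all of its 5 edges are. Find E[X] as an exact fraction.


K_5 has (5 − 1)!/2 = 12 labelled Hamiltonian cycles.
For each such Hamiltonian cycle H, let X_H = 1 if all 5 edges of H are present in G. Then P[X_H = 1] = p^{5} = (3/5)^{5} = 243/3125.
Summing the indicators: E[X] = Σ_H E[X_H] = 12 · p^{5} = 12 · 243/3125 = 2916/3125.
Numerically: E[X] ≈ 0.933.

E[X] = 12 · (3/5)^{5} = 2916/3125 ≈ 0.933.


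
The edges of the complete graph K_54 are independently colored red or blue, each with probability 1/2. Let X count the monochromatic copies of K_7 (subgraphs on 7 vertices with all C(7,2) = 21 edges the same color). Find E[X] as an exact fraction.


Let X = Σ_S X_S over the C(54, 7) = 177100560 subsets S of size 7, where X_S = 1 if the K_7 on S is monochromatic.
For a fixed S, the K_7 on S has C(7, 2) = 21 edges. P[all 21 edges red] = (1/2)^21, and likewise for blue, so P[monochromatic] = 2·(1/2)^21 = 2^{1 − 21} = 1/1048576.
By linearity of expectation: E[X] = C(54, 7) · 2^{1 − 21} = 177100560 · 1/1048576 = 11068785/65536.
Numerically: E[X] ≈ 168.89626.

E[X] = C(54,7)·2^(1−C(7,2)) = 11068785/65536 ≈ 168.89626.


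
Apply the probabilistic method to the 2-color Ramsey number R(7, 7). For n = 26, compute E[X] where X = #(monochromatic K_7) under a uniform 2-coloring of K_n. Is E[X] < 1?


E[X] = C(26, 7) · 2^{1 − 21} = 657800 · 2^{−20} = 657800/1048576.
As a reduced fraction: E[X] = 82225/131072 ≈ 0.62733.
Is E[X] < 1? YES.
Since E[X] < 1, there exists a 2-coloring of K_{26} with no monochromatic K_7; hence R(7, 7) > 26.

E[X] = 82225/131072 ≈ 0.62733; E[X] < 1, so R(7, 7) > 26.


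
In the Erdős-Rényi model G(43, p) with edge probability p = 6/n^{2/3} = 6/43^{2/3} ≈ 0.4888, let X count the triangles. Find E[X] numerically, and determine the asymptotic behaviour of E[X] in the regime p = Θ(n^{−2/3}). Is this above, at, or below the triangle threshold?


Number of potential triangles: C(43, 3) = 12341.
Each occurs with probability p³ ≈ (0.4888)³ ≈ 1.168199e-01.
By linearity: E[X] = C(43, 3)·p³ ≈ 12341 · 1.168199e-01 ≈ 1441.6744.
Since α = 2/3 < 1, p = c/n^{2/3} ≫ 1/n is above the triangle threshold p ~ 1/n. Asymptotically E[X] ~ (c³/6)·n^{3(1−α)} = (6³/6)·n^{1} → ∞; triangles are abundant w.h.p.

E[X] ≈ 1441.6744; in regime p = Θ(1/n^{2/3}) E[X] diverges (above the triangle threshold p ~ 1/n).


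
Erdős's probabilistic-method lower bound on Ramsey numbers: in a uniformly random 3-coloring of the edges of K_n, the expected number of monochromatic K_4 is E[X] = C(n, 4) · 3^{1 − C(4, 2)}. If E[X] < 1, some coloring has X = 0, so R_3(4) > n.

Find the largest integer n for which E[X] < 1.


We need C(n, 4) · 3^{1 − 6} < 1, i.e. C(n, 4) < 3^{6 − 1} = 243.
Check values of n near the boundary:
  n = 7: C(7, 4) = 35; 35 < 243? YES
  n = 8: C(8, 4) = 70; 70 < 243? YES
  n = 9: C(9, 4) = 126; 126 < 243? YES
  n = 10: C(10, 4) = 210; 210 < 243? YES
  n = 11: C(11, 4) = 330; 330 < 243? NO
  n = 12: C(12, 4) = 495; 495 < 243? NO
The largest n with C(n, 4) < 243 is n = 10 (where E[X] = 70/81 ≈ 0.86420). Hence R_3(4) > 10, i.e. R_3(4) ≥ 11.

Largest n = 10; hence R_3(4) > 10.


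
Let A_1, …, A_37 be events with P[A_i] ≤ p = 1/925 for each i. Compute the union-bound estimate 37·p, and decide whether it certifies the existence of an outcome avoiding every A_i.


Union bound: P[∪_{i=1}^{37} A_i] ≤ Σ_i P[A_i] ≤ 37·p = 37·(1/925) = 1/25.
Numerically: 1/25 ≈ 0.040000.
Is 1/25 < 1? YES.
Since P[∪ A_i] ≤ 1/25 < 1, the complement has P[∩ A_i^c] ≥ 1 − 1/25 = 24/25 > 0, so some outcome avoids every A_i.

37·p = 1/25 ≈ 0.040000; existence CERTIFIED by the union bound.


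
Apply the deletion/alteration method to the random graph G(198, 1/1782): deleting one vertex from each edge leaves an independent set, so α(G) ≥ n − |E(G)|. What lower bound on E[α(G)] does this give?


E[|E(G)|] = C(198, 2)·p = 19503 · (1/1782) = 197/18.
E[α(G)] ≥ n − E[|E(G)|] = 198 − 197/18 = 3367/18.
Numerically: ≈ 187.05556.
(This is only a lower bound; the true E[α(G)] may be larger.)

E[α(G)] ≥ 3367/18 ≈ 187.05556.


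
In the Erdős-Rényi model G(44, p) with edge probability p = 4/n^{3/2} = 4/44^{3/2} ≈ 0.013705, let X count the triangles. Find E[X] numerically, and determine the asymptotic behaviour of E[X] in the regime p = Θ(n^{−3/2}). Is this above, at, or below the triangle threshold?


Number of potential triangles: C(44, 3) = 13244.
Each occurs with probability p³ ≈ (0.013705)³ ≈ 2.5742038e-06.
By linearity: E[X] = C(44, 3)·p³ ≈ 13244 · 2.5742038e-06 ≈ 0.03409.
Since α = 3/2 > 1, p = c/n^{3/2} = o(1/n) is below the triangle threshold p ~ 1/n. Asymptotically E[X] ~ (c³/6)·n^{3(1−α)} = (4³/6)·n^{-1.5} → 0, so by Markov's inequality G has no triangles w.h.p.

E[X] ≈ 0.03409; in regime p = Θ(1/n^{3/2}) E[X] tends to 0 (below the triangle threshold p ~ 1/n).


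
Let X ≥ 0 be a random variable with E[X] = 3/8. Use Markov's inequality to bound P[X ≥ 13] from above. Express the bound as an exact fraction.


μ = E[X] = 3/8, a = 13.
Markov: P[X ≥ 13] ≤ μ/a = (3/8)/13 = 3/104.
Numerically: ≈ 0.02885.
(Since a = 13 > μ = 0.37500, the bound 3/104 is < 1 and informative.)

P[X ≥ 13] ≤ 3/104 ≈ 0.02885.


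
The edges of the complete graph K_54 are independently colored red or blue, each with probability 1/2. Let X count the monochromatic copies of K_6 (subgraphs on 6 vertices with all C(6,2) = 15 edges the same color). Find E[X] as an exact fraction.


Let X = Σ_S X_S over the C(54, 6) = 25827165 subsets S of size 6, where X_S = 1 if the K_6 on S is monochromatic.
For a fixed S, the K_6 on S has C(6, 2) = 15 edges. P[all 15 edges red] = (1/2)^15, and likewise for blue, so P[monochromatic] = 2·(1/2)^15 = 2^{1 − 15} = 1/16384.
By linearity: E[X] = C(54, 6) · 2^{1 − 15} = 25827165 · 1/16384 = 25827165/16384.
Numerically: E[X] ≈ 1576.365.

E[X] = C(54,6)·2^(1−C(6,2)) = 25827165/16384 ≈ 1576.365.


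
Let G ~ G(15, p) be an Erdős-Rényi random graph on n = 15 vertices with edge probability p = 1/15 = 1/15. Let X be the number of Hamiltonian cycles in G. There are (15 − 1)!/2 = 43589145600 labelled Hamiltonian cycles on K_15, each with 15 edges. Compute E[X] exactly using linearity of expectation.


K_15 has (15 − 1)!/2 = 43589145600 labelled Hamiltonian cycles.
For each such Hamiltonian cycle H, let X_H = 1 if all 15 edges of H are present in G. Then P[X_H = 1] = p^{15} = (1/15)^{15} = 1/437893890380859375.
By linearity: E[X] = Σ_H E[X_H] = 43589145600 · p^{15} = 43589145600 · 1/437893890380859375 = 7175168/72081298828125.
Numerically: E[X] ≈ 9.954e-08.

E[X] = 43589145600 · (1/15)^{15} = 7175168/72081298828125 ≈ 9.954e-08.


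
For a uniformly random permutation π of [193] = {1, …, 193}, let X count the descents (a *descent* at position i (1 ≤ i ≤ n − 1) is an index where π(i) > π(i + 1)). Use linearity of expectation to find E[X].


Write X = Σ X_I over i = 1, …, 192, with X_I the indicator of one descent.
There are 192 indicators.
For each fixed i, the pair (π(i), π(i+1)) is a uniformly random ordered pair of distinct values from {1, …, 193}; by symmetry P[π(i) > π(i+1)] = 1/2.
By linearity: E[X] = 192 · (1/2) = (193 − 1) · (1/2) = 96 ≈ 96.000000.

E[X] = 96 = 96.000000.


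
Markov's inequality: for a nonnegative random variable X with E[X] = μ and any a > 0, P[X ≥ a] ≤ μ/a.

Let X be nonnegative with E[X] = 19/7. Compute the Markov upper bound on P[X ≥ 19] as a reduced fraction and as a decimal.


μ = E[X] = 19/7, a = 19.
Markov: P[X ≥ 19] ≤ μ/a = (19/7)/19 = 1/7.
Numerically: ≈ 0.14286.
(Since a = 19 > μ = 2.71429, the bound 1/7 is < 1 and informative.)

P[X ≥ 19] ≤ 1/7 ≈ 0.14286.


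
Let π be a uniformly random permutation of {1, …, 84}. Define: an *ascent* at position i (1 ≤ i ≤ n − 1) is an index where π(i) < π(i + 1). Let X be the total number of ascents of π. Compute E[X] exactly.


Write X = Σ X_I over i = 1, …, 83, with X_I the indicator of one ascent.
There are 83 indicators.
For each fixed i, the pair (π(i), π(i+1)) is a uniformly random ordered pair of distinct values from {1, …, 84}; by symmetry P[π(i) < π(i+1)] = 1/2.
By linearity: E[X] = 83 · (1/2) = (84 − 1) · (1/2) = 83/2 ≈ 41.500.

E[X] = 83/2 = 41.500.


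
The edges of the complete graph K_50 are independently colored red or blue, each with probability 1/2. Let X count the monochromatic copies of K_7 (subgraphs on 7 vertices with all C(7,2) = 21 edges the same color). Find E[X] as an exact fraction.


Let X = Σ_S X_S over the C(50, 7) = 99884400 subsets S of size 7, where X_S = 1 if the K_7 on S is monochromatic.
For a fixed S, the K_7 on S has C(7, 2) = 21 edges. P[all 21 edges red] = (1/2)^21, and likewise for blue, so P[monochromatic] = 2·(1/2)^21 = 2^{1 − 21} = 1/1048576.
By linearity of expectation: E[X] = C(50, 7) · 2^{1 − 21} = 99884400 · 1/1048576 = 6242775/65536.
Numerically: E[X] ≈ 95.257.

E[X] = C(50,7)·2^(1−C(7,2)) = 6242775/65536 ≈ 95.257.


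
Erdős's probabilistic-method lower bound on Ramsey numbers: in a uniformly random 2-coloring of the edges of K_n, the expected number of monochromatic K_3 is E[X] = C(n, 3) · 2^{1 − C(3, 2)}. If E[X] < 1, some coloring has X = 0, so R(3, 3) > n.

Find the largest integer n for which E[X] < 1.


We need C(n, 3) · 2^{1 − 3} < 1, i.e. C(n, 3) < 2^{3 − 1} = 4.
Check values of n near the boundary:
  n = 3: C(3, 3) = 1; 1 < 4? YES
  n = 4: C(4, 3) = 4; 4 < 4? NO
  n = 5: C(5, 3) = 10; 10 < 4? NO
The largest n with C(n, 3) < 4 is n = 3 (where E[X] = 1/4 ≈ 0.250000). Hence R(3, 3) > 3, i.e. R(3, 3) ≥ 4.

Largest n = 3; hence R(3, 3) > 3.


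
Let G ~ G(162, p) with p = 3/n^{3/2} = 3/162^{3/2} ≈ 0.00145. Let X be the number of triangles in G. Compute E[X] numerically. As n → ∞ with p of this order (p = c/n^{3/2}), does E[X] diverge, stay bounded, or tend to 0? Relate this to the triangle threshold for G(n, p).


Number of potential triangles: C(162, 3) = 695520.
Each occurs with probability p³ ≈ (0.00145)³ ≈ 3.07997e-09.
By linearity: E[X] = C(162, 3)·p³ ≈ 695520 · 3.07997e-09 ≈ 0.002.
Since α = 3/2 > 1, p = c/n^{3/2} = o(1/n) is below the triangle threshold p ~ 1/n. Asymptotically E[X] ~ (c³/6)·n^{3(1−α)} = (3³/6)·n^{-1.5} → 0, so by Markov's inequality G has no triangles w.h.p.

E[X] ≈ 0.002; in regime p = Θ(1/n^{3/2}) E[X] tends to 0 (below the triangle threshold p ~ 1/n).


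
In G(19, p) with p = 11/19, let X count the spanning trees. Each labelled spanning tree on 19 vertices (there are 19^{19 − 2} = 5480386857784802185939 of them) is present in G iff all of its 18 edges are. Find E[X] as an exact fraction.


K_19 has 19^{19 − 2} = 5480386857784802185939 labelled spanning trees.
For each such spanning tree H, let X_H = 1 if all 18 edges of H are present in G. Then P[X_H = 1] = p^{18} = (11/19)^{18} = 5559917313492231481/104127350297911241532841.
Summing the indicators: E[X] = Σ_H E[X_H] = 5480386857784802185939 · p^{18} = 5480386857784802185939 · 5559917313492231481/104127350297911241532841 = 5559917313492231481/19.
Numerically: E[X] ≈ 2.92627e+17.

E[X] = 5480386857784802185939 · (11/19)^{18} = 5559917313492231481/19 ≈ 2.92627e+17.


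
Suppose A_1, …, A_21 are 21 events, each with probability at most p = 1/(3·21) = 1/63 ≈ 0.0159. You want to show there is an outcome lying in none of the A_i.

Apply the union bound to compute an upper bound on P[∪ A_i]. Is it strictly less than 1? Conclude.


Union bound: P[∪_{i=1}^{21} A_i] ≤ Σ_i P[A_i] ≤ 21·p = 21·(1/63) = 1/3.
Numerically: 1/3 ≈ 0.3333.
Is 1/3 < 1? YES.
Since P[∪ A_i] ≤ 1/3 < 1, the complement has P[∩ A_i^c] ≥ 1 − 1/3 = 2/3 > 0, so some outcome avoids every A_i.

21·p = 1/3 ≈ 0.3333; existence CERTIFIED by the union bound.


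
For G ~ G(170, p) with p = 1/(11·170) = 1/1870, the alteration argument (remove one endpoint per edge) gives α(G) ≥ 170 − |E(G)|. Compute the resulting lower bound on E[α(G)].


E[|E(G)|] = C(170, 2)·p = 14365 · (1/1870) = 169/22.
E[α(G)] ≥ n − E[|E(G)|] = 170 − 169/22 = 3571/22.
Numerically: ≈ 162.3182.
(This is only a lower bound; the true E[α(G)] may be larger.)

E[α(G)] ≥ 3571/22 ≈ 162.3182.


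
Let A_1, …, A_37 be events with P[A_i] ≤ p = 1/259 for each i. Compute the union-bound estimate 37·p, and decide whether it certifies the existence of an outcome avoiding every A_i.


Union bound: P[∪_{i=1}^{37} A_i] ≤ Σ_i P[A_i] ≤ 37·p = 37·(1/259) = 1/7.
Numerically: 1/7 ≈ 0.142857.
Is 1/7 < 1? YES.
Since P[∪ A_i] ≤ 1/7 < 1, the complement has P[∩ A_i^c] ≥ 1 − 1/7 = 6/7 > 0, so some outcome avoids every A_i.

37·p = 1/7 ≈ 0.142857; existence CERTIFIED by the union bound.


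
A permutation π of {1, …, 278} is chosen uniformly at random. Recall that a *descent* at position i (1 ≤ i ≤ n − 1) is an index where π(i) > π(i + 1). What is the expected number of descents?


Write X = Σ X_I over i = 1, …, 277, with X_I the indicator of one descent.
There are 277 indicators.
For each fixed i, the pair (π(i), π(i+1)) is a uniformly random ordered pair of distinct values from {1, …, 278}; by symmetry P[π(i) > π(i+1)] = 1/2.
By linearity: E[X] = 277 · (1/2) = (278 − 1) · (1/2) = 277/2 ≈ 138.50000.

E[X] = 277/2 = 138.50000.


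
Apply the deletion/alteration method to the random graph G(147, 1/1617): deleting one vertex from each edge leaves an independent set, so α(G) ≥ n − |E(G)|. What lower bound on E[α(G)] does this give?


E[|E(G)|] = C(147, 2)·p = 10731 · (1/1617) = 73/11.
E[α(G)] ≥ n − E[|E(G)|] = 147 − 73/11 = 1544/11.
Numerically: ≈ 140.36364.
(This is only a lower bound; the true E[α(G)] may be larger.)

E[α(G)] ≥ 1544/11 ≈ 140.36364.


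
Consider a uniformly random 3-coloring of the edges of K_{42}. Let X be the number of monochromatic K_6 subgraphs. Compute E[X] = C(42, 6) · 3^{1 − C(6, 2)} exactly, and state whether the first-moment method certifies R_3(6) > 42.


E[X] = C(42, 6) · 3^{1 − 15} = 5245786 · 3^{−14} = 5245786/4782969.
As a reduced fraction: E[X] = 5245786/4782969 ≈ 1.09676.
Is E[X] < 1? NO.
Since E[X] ≥ 1, the first-moment bound is inconclusive at n = 42; it does NOT by itself certify R_3(6) > 42.

E[X] = 5245786/4782969 ≈ 1.09676; E[X] ≥ 1; first-moment method inconclusive here.


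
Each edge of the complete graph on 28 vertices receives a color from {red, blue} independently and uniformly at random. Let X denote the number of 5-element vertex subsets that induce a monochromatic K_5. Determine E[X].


Let X = Σ_S X_S over the C(28, 5) = 98280 subsets S of size 5, where X_S = 1 if the K_5 on S is monochromatic.
For a fixed S, the K_5 on S has C(5, 2) = 10 edges. P[all 10 edges red] = (1/2)^10, and likewise for blue, so P[monochromatic] = 2·(1/2)^10 = 2^{1 − 10} = 1/512.
By linearity of expectation: E[X] = C(28, 5) · 2^{1 − 10} = 98280 · 1/512 = 12285/64.
Numerically: E[X] ≈ 191.95312.

E[X] = C(28,5)·2^(1−C(5,2)) = 12285/64 ≈ 191.95312.


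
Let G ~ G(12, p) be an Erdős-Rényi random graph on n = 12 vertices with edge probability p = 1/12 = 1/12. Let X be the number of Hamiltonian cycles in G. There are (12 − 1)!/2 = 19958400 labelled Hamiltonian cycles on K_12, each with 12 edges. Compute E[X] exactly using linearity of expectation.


K_12 has (12 − 1)!/2 = 19958400 labelled Hamiltonian cycles.
For each such Hamiltonian cycle H, let X_H = 1 if all 12 edges of H are present in G. Then P[X_H = 1] = p^{12} = (1/12)^{12} = 1/8916100448256.
Summing the indicators: E[X] = Σ_H E[X_H] = 19958400 · p^{12} = 19958400 · 1/8916100448256 = 1925/859963392.
Numerically: E[X] ≈ 2.24e-06.

E[X] = 19958400 · (1/12)^{12} = 1925/859963392 ≈ 2.24e-06.


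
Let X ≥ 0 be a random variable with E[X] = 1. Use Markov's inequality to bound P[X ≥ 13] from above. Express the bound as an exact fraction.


μ = E[X] = 1, a = 13.
Markov: P[X ≥ 13] ≤ μ/a = (1)/13 = 1/13.
Numerically: ≈ 0.0769.
(Since a = 13 > μ = 1.0000, the bound 1/13 is < 1 and informative.)

P[X ≥ 13] ≤ 1/13 ≈ 0.0769.


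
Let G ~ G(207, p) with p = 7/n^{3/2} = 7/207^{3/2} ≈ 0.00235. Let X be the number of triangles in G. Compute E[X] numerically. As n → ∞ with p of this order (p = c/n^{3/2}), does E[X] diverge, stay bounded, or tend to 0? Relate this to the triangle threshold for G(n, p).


Number of potential triangles: C(207, 3) = 1456935.
Each occurs with probability p³ ≈ (0.00235)³ ≈ 1.29846e-08.
By linearity: E[X] = C(207, 3)·p³ ≈ 1456935 · 1.29846e-08 ≈ 0.019.
Since α = 3/2 > 1, p = c/n^{3/2} = o(1/n) is below the triangle threshold p ~ 1/n. Asymptotically E[X] ~ (c³/6)·n^{3(1−α)} = (7³/6)·n^{-1.5} → 0, so by Markov's inequality G has no triangles w.h.p.

E[X] ≈ 0.019; in regime p = Θ(1/n^{3/2}) E[X] tends to 0 (below the triangle threshold p ~ 1/n).


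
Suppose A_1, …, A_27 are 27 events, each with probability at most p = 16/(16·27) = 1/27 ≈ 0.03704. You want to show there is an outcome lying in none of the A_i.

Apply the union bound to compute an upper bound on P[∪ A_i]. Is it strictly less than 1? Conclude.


Union bound: P[∪_{i=1}^{27} A_i] ≤ Σ_i P[A_i] ≤ 27·p = 27·(1/27) = 1.
Numerically: 1 ≈ 1.00000.
Is 1 < 1? NO.
Since the bound 1 is ≥ 1, the union bound is uninformative here; it does NOT by itself certify existence.

27·p = 1 ≈ 1.00000; existence NOT certified by the union bound.


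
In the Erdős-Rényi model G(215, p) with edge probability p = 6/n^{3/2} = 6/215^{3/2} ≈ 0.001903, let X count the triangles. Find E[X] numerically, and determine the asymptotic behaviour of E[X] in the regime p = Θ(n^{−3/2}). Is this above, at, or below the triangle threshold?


Number of potential triangles: C(215, 3) = 1633355.
Each occurs with probability p³ ≈ (0.001903)³ ≈ 6.894149e-09.
By linearity: E[X] = C(215, 3)·p³ ≈ 1633355 · 6.894149e-09 ≈ 0.0113.
Since α = 3/2 > 1, p = c/n^{3/2} = o(1/n) is below the triangle threshold p ~ 1/n. Asymptotically E[X] ~ (c³/6)·n^{3(1−α)} = (6³/6)·n^{-1.5} → 0, so by Markov's inequality G has no triangles w.h.p.

E[X] ≈ 0.0113; in regime p = Θ(1/n^{3/2}) E[X] tends to 0 (below the triangle threshold p ~ 1/n).


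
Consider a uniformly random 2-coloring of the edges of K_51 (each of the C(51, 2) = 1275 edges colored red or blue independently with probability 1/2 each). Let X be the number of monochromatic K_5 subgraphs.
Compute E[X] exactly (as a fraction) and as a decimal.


Let X = Σ_S X_S over the C(51, 5) = 2349060 subsets S of size 5, where X_S = 1 if the K_5 on S is monochromatic.
For a fixed S, the K_5 on S has C(5, 2) = 10 edges. P[all 10 edges red] = (1/2)^10, and likewise for blue, so P[monochromatic] = 2·(1/2)^10 = 2^{1 − 10} = 1/512.
Summing: E[X] = C(51, 5) · 2^{1 − 10} = 2349060 · 1/512 = 587265/128.
Numerically: E[X] ≈ 4588.008.

E[X] = C(51,5)·2^(1−C(5,2)) = 587265/128 ≈ 4588.008.


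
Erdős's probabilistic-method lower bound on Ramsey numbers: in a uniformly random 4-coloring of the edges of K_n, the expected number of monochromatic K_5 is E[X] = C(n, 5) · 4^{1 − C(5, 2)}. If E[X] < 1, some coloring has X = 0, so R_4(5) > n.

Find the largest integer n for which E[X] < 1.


We need C(n, 5) · 4^{1 − 10} < 1, i.e. C(n, 5) < 4^{10 − 1} = 262144.
Check values of n near the boundary:
  n = 31: C(31, 5) = 169911; 169911 < 262144? YES
  n = 32: C(32, 5) = 201376; 201376 < 262144? YES
  n = 33: C(33, 5) = 237336; 237336 < 262144? YES
  n = 34: C(34, 5) = 278256; 278256 < 262144? NO
  n = 35: C(35, 5) = 324632; 324632 < 262144? NO
  n = 36: C(36, 5) = 376992; 376992 < 262144? NO
The largest n with C(n, 5) < 262144 is n = 33 (where E[X] = 29667/32768 ≈ 0.905). Hence R_4(5) > 33, i.e. R_4(5) ≥ 34.

Largest n = 33; hence R_4(5) > 33.


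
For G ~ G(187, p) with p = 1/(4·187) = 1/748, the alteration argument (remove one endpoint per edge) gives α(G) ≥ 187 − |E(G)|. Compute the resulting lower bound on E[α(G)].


E[|E(G)|] = C(187, 2)·p = 17391 · (1/748) = 93/4.
E[α(G)] ≥ n − E[|E(G)|] = 187 − 93/4 = 655/4.
Numerically: ≈ 163.7500.
(This is only a lower bound; the true E[α(G)] may be larger.)

E[α(G)] ≥ 655/4 ≈ 163.7500.


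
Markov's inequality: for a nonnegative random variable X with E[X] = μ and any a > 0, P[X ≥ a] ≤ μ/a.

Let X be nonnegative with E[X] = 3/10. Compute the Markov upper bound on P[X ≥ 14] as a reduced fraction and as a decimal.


μ = E[X] = 3/10, a = 14.
Markov: P[X ≥ 14] ≤ μ/a = (3/10)/14 = 3/140.
Numerically: ≈ 0.021429.
(Since a = 14 > μ = 0.300000, the bound 3/140 is < 1 and informative.)

P[X ≥ 14] ≤ 3/140 ≈ 0.021429.


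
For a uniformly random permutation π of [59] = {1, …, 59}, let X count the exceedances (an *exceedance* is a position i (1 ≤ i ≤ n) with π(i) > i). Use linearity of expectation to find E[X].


Write X = Σ_{i=1}^{59} X_i, where X_i = 1_{π(i) > i}.
For each fixed i, π(i) is uniform over {1, …, 59} (marginal of a uniform permutation), so P[π(i) > i] = (n − i)/n. Summing: Σ_{i=1}^{59} (n − i)/n = (0 + 1 + … + 58)/59 = 59(59 − 1)/(2·59) = (59 − 1)/2.
Hence E[X] = Σ_{i=1}^{59} (59 − i)/59 = 29 ≈ 29.0000.

E[X] = 29 = 29.0000.


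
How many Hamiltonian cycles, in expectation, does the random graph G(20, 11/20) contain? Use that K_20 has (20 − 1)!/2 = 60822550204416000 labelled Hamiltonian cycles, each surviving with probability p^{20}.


K_20 has (20 − 1)!/2 = 60822550204416000 labelled Hamiltonian cycles.
For each such Hamiltonian cycle H, let X_H = 1 if all 20 edges of H are present in G. Then P[X_H = 1] = p^{20} = (11/20)^{20} = 672749994932560009201/104857600000000000000000000.
Summing the indicators: E[X] = Σ_H E[X_H] = 60822550204416000 · p^{20} = 60822550204416000 · 672749994932560009201/104857600000000000000000000 = 9989836509230039246035759128621/25600000000000000000.
Numerically: E[X] ≈ 3.90228e+11.

E[X] = 60822550204416000 · (11/20)^{20} = 9989836509230039246035759128621/25600000000000000000 ≈ 3.90228e+11.


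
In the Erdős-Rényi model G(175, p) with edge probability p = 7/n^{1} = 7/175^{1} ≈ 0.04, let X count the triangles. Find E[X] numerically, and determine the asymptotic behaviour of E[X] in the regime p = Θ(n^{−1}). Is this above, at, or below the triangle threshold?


Number of potential triangles: C(175, 3) = 877975.
Each occurs with probability p³ ≈ (0.04)³ ≈ 6.40000000e-05.
By linearity: E[X] = C(175, 3)·p³ ≈ 877975 · 6.40000000e-05 ≈ 56.190400.
Here α = 1, so p = 7/n is exactly at the triangle threshold p ~ 1/n. Asymptotically E[X] → c³/6 = 7³/6 = 343/6 ≈ 57.166667, a bounded constant. In this regime the triangle count is asymptotically Poisson(c³/6).

E[X] ≈ 56.190400; in regime p = Θ(1/n^{1}) E[X] stays bounded (at the triangle threshold p ~ 1/n).


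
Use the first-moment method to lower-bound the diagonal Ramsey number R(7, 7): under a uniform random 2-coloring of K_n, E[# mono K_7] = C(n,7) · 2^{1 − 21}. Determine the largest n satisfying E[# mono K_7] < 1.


We need C(n, 7) · 2^{1 − 21} < 1, i.e. C(n, 7) < 2^{21 − 1} = 1048576.
Check values of n near the boundary:
  n = 21: C(21, 7) = 116280; 116280 < 1048576? YES
  n = 22: C(22, 7) = 170544; 170544 < 1048576? YES
  n = 23: C(23, 7) = 245157; 245157 < 1048576? YES
  n = 24: C(24, 7) = 346104; 346104 < 1048576? YES
  n = 25: C(25, 7) = 480700; 480700 < 1048576? YES
  n = 26: C(26, 7) = 657800; 657800 < 1048576? YES
  n = 27: C(27, 7) = 888030; 888030 < 1048576? YES
  n = 28: C(28, 7) = 1184040; 1184040 < 1048576? NO
The largest n with C(n, 7) < 1048576 is n = 27 (where E[X] = 444015/524288 ≈ 0.8468914). Hence R(7, 7) > 27, i.e. R(7, 7) ≥ 28.

Largest n = 27; hence R(7, 7) > 27.
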